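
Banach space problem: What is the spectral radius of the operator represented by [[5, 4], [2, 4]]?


For a 2x2 matrix, eigenvalues satisfy lambda^2 - (trace)*lambda + det = 0
trace = 5 + 4 = 9
det = 5*4 - 4*2 = 12
discriminant = 9^2 - 4*(12) = 33
spectral radius = max |eigenvalue| = 7.3723

7.3723


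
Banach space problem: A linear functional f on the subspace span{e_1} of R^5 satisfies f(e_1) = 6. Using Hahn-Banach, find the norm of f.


The norm of f is given by ||f|| = sup_{||x||=1} |f(x)|.
On span{e_1}, ||e_1|| = 1, so ||f|| = |f(e_1)| / ||e_1||
= |6| / 1 = 6.0000

6.0000


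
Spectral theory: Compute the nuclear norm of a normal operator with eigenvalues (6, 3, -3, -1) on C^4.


For a normal operator, singular values equal |eigenvalues|.
Trace norm = sum |lambda_i| = 6 + 3 + 3 + 1
= 13

13


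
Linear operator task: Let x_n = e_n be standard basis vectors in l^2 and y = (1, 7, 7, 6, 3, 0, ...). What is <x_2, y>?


x_2 = e_2 is the standard basis vector with 1 in position 2.
<x_2, y> = y_2 = 7
As n -> infinity, <x_n, y> -> 0, confirming weak convergence of (x_n) to 0.

7


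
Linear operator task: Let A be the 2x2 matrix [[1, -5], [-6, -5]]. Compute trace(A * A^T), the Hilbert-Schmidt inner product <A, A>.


trace(A * A^T) = sum of squares of all entries
= 1^2 + (-5)^2 + (-6)^2 + (-5)^2
= 1 + 25 + 36 + 25
= 87

87


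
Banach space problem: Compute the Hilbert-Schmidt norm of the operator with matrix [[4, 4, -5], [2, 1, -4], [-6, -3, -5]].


The Hilbert-Schmidt norm is sqrt(sum of squares of all entries).
Sum of squares = 4^2 + 4^2 + (-5)^2 + 2^2 + 1^2 + (-4)^2 + (-6)^2 + (-3)^2 + (-5)^2
= 16 + 16 + 25 + 4 + 1 + 16 + 36 + 9 + 25 = 148
||T||_HS = sqrt(148) = 12.1655

12.1655


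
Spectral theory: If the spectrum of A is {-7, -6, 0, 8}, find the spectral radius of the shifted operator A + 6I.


Spectrum of A + 6I = {-1, 0, 6, 14}
Spectral radius = max |lambda| over the shifted spectrum
= max(1, 0, 6, 14) = 14

14


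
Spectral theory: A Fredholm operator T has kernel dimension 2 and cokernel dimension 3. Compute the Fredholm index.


The Fredholm index is defined as ind(T) = dim(ker T) - dim(coker T)
= 2 - 3
= -1

-1


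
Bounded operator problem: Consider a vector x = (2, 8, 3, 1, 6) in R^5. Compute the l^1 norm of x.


The l^1 norm equals the sum of absolute values of all components.
||x||_1 = 2 + 8 + 3 + 1 + 6
= 20

20.0000


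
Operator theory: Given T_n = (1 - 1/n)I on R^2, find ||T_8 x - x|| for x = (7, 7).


T_8 x - x = (1 - 1/8)x - x = -x/8
||x|| = sqrt(98) = 9.8995
||T_8 x - x|| = ||x||/8 = 9.8995/8 = 1.2374

1.2374


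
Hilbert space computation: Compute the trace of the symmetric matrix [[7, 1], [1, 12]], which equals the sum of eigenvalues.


For a self-adjoint (symmetric) matrix, the eigenvalues are real.
The sum of eigenvalues equals the trace of the matrix.
trace = 7 + 12 = 19

19


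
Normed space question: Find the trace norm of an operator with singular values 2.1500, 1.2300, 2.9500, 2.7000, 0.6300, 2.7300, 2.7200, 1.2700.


The nuclear norm is the sum of all singular values.
||T||_1 = 2.1500 + 1.2300 + 2.9500 + 2.7000 + 0.6300 + 2.7300 + 2.7200 + 1.2700
= 16.3800

16.3800


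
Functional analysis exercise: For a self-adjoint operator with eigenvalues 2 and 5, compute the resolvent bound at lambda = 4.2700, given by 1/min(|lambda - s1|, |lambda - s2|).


dist(4.2700, {2, 5}) = min(|4.2700 - 2|, |4.2700 - 5|)
= min(2.2700, 0.7300) = 0.7300
Resolvent bound = 1/0.7300 = 1.3699

1.3699


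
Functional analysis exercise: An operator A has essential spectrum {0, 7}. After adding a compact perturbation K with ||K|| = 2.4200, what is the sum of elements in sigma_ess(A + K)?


By Weyl's theorem, the essential spectrum is invariant under compact perturbations.
sigma_ess(A + K) = sigma_ess(A) = {0, 7}
Sum = 0 + 7 = 7

7


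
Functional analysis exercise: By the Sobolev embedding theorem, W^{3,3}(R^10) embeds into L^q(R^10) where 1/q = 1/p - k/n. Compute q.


Using the Sobolev embedding formula: 1/q = 1/p - k/n
1/q = 1/3 - 3/10 = 1/30
q = 1/(1/30) = 30

30.0000


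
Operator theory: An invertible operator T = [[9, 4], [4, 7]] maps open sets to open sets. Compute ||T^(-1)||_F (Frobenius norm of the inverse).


det(T) = 9*7 - 4*4 = 47
T^(-1) = (1/47) * [[7, -4], [-4, 9]] = [[0.1489, -0.0851], [-0.0851, 0.1915]]
||T^(-1)||_F^2 = 0.1489^2 + (-0.0851)^2 + (-0.0851)^2 + 0.1915^2 = 0.0733
||T^(-1)||_F = sqrt(0.0733) = 0.2708

0.2708


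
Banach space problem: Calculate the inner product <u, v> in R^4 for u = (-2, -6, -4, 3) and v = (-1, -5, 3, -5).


Computing the standard inner product <u, v> = sum u_i * v_i
= -2*-1 + -6*-5 + -4*3 + 3*-5
= 2 + 30 + -12 + -15
= 5

5


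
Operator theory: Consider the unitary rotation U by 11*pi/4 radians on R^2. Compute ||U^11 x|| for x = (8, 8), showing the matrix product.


U is a rotation by theta = 11*pi/4
U^11 = rotation by 11*theta = 121*pi/4 = 1*pi/4 (mod 2*pi)
cos(1*pi/4) = 0.7071, sin(1*pi/4) = 0.7071
U^11 x = (0.7071 * 8 - 0.7071 * 8, 0.7071 * 8 + 0.7071 * 8)
= (0.0000, 11.3137)
||U^11 x|| = sqrt(0.0000^2 + 11.3137^2) = sqrt(128.0000) = 11.3137

11.3137


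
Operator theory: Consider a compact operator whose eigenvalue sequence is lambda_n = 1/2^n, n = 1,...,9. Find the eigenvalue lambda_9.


The eigenvalue formula gives lambda_9 = 1/2^9
= 1/512
= 0.0020

0.0020


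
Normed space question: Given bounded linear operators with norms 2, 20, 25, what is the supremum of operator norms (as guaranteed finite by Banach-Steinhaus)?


By the Uniform Boundedness Principle, the supremum of norms is finite.
sup_k ||T_k|| = max(2, 20, 25) = 25

25


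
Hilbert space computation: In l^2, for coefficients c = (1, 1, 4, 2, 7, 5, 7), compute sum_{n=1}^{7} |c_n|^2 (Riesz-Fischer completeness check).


sum |c_n|^2 = 1^2 + 1^2 + 4^2 + 2^2 + 7^2 + 5^2 + 7^2
= 1 + 1 + 16 + 4 + 49 + 25 + 49
= 145

145


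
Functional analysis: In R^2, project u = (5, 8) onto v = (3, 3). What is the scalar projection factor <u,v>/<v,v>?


Computing <u,v> = 5*3 + 8*3 = 39
Computing <v,v> = 3^2 + 3^2 = 18
Projection coefficient = 39/18 = 2.1667

2.1667


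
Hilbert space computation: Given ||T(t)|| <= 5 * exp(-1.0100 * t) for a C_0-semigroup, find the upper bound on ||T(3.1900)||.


||T(3.1900)|| <= 5 * exp(-1.0100 * 3.1900)
= 5 * exp(-3.2219)
= 5 * 0.0399
= 0.1994

0.1994


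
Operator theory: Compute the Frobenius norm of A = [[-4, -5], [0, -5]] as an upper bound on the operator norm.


||A||_F^2 = sum a_ij^2
= (-4)^2 + (-5)^2 + 0^2 + (-5)^2
= 16 + 25 + 0 + 25 = 66
||A||_F = sqrt(66) = 8.1240

8.1240


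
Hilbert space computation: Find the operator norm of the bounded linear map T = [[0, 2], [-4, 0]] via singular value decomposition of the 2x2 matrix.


A^T A = [[16, 0], [0, 4]]
trace(A^T A) = 20, det(A^T A) = 64
discriminant = 20^2 - 4*64 = 144
Largest eigenvalue of A^T A = (trace + sqrt(disc))/2 = 16.0000
||T|| = sqrt(16.0000) = 4.0000

4.0000


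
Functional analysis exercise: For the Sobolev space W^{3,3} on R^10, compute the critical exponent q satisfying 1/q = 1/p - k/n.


Using the Sobolev embedding formula: 1/q = 1/p - k/n
1/q = 1/3 - 3/10 = 1/30
q = 1/(1/30) = 30

30.0000


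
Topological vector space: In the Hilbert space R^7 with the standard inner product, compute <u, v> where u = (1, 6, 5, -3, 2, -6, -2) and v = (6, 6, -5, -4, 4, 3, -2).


Computing the standard inner product <u, v> = sum u_i * v_i
= 1*6 + 6*6 + 5*-5 + -3*-4 + 2*4 + -6*3 + -2*-2
= 6 + 36 + -25 + 12 + 8 + -18 + 4
= 23

23


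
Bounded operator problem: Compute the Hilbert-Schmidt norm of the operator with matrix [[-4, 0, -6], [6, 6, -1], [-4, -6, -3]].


The Hilbert-Schmidt norm is sqrt(sum of squares of all entries).
Sum of squares = (-4)^2 + 0^2 + (-6)^2 + 6^2 + 6^2 + (-1)^2 + (-4)^2 + (-6)^2 + (-3)^2
= 16 + 0 + 36 + 36 + 36 + 1 + 16 + 36 + 9 = 186
||T||_HS = sqrt(186) = 13.6382

13.6382


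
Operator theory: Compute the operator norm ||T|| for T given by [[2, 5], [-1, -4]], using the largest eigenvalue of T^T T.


A^T A = [[5, 14], [14, 41]]
trace(A^T A) = 46, det(A^T A) = 9
discriminant = 46^2 - 4*9 = 2080
Largest eigenvalue of A^T A = (trace + sqrt(disc))/2 = 45.8035
||T|| = sqrt(45.8035) = 6.7678

6.7678


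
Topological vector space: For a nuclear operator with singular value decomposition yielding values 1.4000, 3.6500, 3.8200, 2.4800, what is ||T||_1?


The nuclear norm is the sum of all singular values.
||T||_1 = 1.4000 + 3.6500 + 3.8200 + 2.4800
= 11.3500

11.3500


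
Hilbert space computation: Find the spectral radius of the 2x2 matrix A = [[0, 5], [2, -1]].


For a 2x2 matrix, eigenvalues satisfy lambda^2 - (trace)*lambda + det = 0
trace = 0 + -1 = -1
det = 0*-1 - 5*2 = -10
discriminant = (-1)^2 - 4*(-10) = 41
spectral radius = max |eigenvalue| = 3.7016

3.7016


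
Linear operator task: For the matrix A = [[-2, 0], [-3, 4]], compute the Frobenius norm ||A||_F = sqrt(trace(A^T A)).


||A||_F^2 = sum a_ij^2
= (-2)^2 + 0^2 + (-3)^2 + 4^2
= 4 + 0 + 9 + 16 = 29
||A||_F = sqrt(29) = 5.3852

5.3852


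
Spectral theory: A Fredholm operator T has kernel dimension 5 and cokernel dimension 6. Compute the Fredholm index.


The Fredholm index is defined as ind(T) = dim(ker T) - dim(coker T)
= 5 - 6
= -1

-1


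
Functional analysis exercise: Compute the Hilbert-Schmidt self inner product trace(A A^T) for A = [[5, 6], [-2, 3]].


trace(A * A^T) = sum of squares of all entries
= 5^2 + 6^2 + (-2)^2 + 3^2
= 25 + 36 + 4 + 9
= 74

74


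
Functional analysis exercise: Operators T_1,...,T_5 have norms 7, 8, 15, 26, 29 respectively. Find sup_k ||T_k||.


By the Uniform Boundedness Principle, the supremum of norms is finite.
sup_k ||T_k|| = max(7, 8, 15, 26, 29) = 29

29


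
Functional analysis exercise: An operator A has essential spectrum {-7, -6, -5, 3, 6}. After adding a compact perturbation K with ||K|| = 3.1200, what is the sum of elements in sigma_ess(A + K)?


By Weyl's theorem, the essential spectrum is invariant under compact perturbations.
sigma_ess(A + K) = sigma_ess(A) = {-7, -6, -5, 3, 6}
Sum = -7 + -6 + -5 + 3 + 6 = -9

-9


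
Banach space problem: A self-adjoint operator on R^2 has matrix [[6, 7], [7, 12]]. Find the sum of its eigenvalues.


For a self-adjoint (symmetric) matrix, the eigenvalues are real.
The sum of eigenvalues equals the trace of the matrix.
trace = 6 + 12 = 18

18


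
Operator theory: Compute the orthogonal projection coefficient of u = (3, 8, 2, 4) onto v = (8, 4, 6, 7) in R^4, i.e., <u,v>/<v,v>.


Computing <u,v> = 3*8 + 8*4 + 2*6 + 4*7 = 96
Computing <v,v> = 8^2 + 4^2 + 6^2 + 7^2 = 165
Projection coefficient = 96/165 = 0.5818

0.5818


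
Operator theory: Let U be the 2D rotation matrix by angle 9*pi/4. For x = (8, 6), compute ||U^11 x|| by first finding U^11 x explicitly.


U is a rotation by theta = 9*pi/4
U^11 = rotation by 11*theta = 99*pi/4 = 3*pi/4 (mod 2*pi)
cos(3*pi/4) = -0.7071, sin(3*pi/4) = 0.7071
U^11 x = (-0.7071 * 8 - 0.7071 * 6, 0.7071 * 8 + -0.7071 * 6)
= (-9.8995, 1.4142)
||U^11 x|| = sqrt((-9.8995)^2 + 1.4142^2) = sqrt(100.0000) = 10.0000

10.0000


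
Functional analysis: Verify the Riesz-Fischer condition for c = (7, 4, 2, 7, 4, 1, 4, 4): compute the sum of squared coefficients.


sum |c_n|^2 = 7^2 + 4^2 + 2^2 + 7^2 + 4^2 + 1^2 + 4^2 + 4^2
= 49 + 16 + 4 + 49 + 16 + 1 + 16 + 16
= 167

167


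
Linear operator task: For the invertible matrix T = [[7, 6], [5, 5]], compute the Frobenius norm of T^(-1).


det(T) = 7*5 - 6*5 = 5
T^(-1) = (1/5) * [[5, -6], [-5, 7]] = [[1.0000, -1.2000], [-1.0000, 1.4000]]
||T^(-1)||_F^2 = 1.0000^2 + (-1.2000)^2 + (-1.0000)^2 + 1.4000^2 = 5.4000
||T^(-1)||_F = sqrt(5.4000) = 2.3238

2.3238


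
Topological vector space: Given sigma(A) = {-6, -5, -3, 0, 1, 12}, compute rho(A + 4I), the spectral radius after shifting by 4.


Spectrum of A + 4I = {-2, -1, 1, 4, 5, 16}
Spectral radius = max |lambda| over the shifted spectrum
= max(2, 1, 1, 4, 5, 16) = 16

16


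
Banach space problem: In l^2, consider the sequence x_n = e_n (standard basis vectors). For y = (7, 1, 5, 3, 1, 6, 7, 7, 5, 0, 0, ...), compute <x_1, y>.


x_1 = e_1 is the standard basis vector with 1 in position 1.
<x_1, y> = y_1 = 7
As n -> infinity, <x_n, y> -> 0, confirming weak convergence of (x_n) to 0.

7


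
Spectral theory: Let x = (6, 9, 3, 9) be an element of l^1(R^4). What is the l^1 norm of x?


The l^1 norm equals the sum of absolute values of all components.
||x||_1 = 6 + 9 + 3 + 9
= 27

27.0000


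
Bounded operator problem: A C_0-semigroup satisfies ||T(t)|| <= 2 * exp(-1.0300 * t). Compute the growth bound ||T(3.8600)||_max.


||T(3.8600)|| <= 2 * exp(-1.0300 * 3.8600)
= 2 * exp(-3.9758)
= 2 * 0.0188
= 0.0375

0.0375


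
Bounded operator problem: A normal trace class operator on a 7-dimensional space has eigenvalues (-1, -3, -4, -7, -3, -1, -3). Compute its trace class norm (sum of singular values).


For a normal operator, singular values equal |eigenvalues|.
Trace norm = sum |lambda_i| = 1 + 3 + 4 + 7 + 3 + 1 + 3
= 22

22


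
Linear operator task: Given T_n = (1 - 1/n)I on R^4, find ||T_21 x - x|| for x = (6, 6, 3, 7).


T_21 x - x = (1 - 1/21)x - x = -x/21
||x|| = sqrt(130) = 11.4018
||T_21 x - x|| = ||x||/21 = 11.4018/21 = 0.5429

0.5429


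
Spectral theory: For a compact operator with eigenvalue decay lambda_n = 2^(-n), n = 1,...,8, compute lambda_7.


The eigenvalue formula gives lambda_7 = 1/2^7
= 1/128
= 0.0078

0.0078


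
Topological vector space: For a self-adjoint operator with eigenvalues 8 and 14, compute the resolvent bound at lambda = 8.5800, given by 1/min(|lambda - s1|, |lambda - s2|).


dist(8.5800, {8, 14}) = min(|8.5800 - 8|, |8.5800 - 14|)
= min(0.5800, 5.4200) = 0.5800
Resolvent bound = 1/0.5800 = 1.7241

1.7241


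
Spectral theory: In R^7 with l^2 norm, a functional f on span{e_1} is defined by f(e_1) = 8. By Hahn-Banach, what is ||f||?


The norm of f is given by ||f|| = sup_{||x||=1} |f(x)|.
On span{e_1}, ||e_1|| = 1, so ||f|| = |f(e_1)| / ||e_1||
= |8| / 1 = 8.0000

8.0000


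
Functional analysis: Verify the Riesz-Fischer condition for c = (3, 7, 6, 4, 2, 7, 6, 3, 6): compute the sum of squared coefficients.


sum |c_n|^2 = 3^2 + 7^2 + 6^2 + 4^2 + 2^2 + 7^2 + 6^2 + 3^2 + 6^2
= 9 + 49 + 36 + 16 + 4 + 49 + 36 + 9 + 36
= 244

244


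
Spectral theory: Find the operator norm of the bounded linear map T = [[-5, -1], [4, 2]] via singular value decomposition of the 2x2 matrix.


A^T A = [[41, 13], [13, 5]]
trace(A^T A) = 46, det(A^T A) = 36
discriminant = 46^2 - 4*36 = 1972
Largest eigenvalue of A^T A = (trace + sqrt(disc))/2 = 45.2036
||T|| = sqrt(45.2036) = 6.7234

6.7234


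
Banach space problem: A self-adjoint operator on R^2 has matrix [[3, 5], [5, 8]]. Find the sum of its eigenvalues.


For a self-adjoint (symmetric) matrix, the eigenvalues are real.
The sum of eigenvalues equals the trace of the matrix.
trace = 3 + 8 = 11

11


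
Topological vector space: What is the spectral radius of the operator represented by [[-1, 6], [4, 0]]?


For a 2x2 matrix, eigenvalues satisfy lambda^2 - (trace)*lambda + det = 0
trace = -1 + 0 = -1
det = -1*0 - 6*4 = -24
discriminant = (-1)^2 - 4*(-24) = 97
spectral radius = max |eigenvalue| = 5.4244

5.4244


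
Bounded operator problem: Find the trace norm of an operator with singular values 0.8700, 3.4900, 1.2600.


The nuclear norm is the sum of all singular values.
||T||_1 = 0.8700 + 3.4900 + 1.2600
= 5.6200

5.6200


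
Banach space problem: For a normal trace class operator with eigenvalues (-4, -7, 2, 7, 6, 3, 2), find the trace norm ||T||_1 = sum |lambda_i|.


For a normal operator, singular values equal |eigenvalues|.
Trace norm = sum |lambda_i| = 4 + 7 + 2 + 7 + 6 + 3 + 2
= 31

31


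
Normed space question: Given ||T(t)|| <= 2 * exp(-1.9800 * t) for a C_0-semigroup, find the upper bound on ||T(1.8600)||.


||T(1.8600)|| <= 2 * exp(-1.9800 * 1.8600)
= 2 * exp(-3.6828)
= 2 * 0.0252
= 0.0503

0.0503


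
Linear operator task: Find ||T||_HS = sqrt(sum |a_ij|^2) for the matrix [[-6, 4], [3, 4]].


The Hilbert-Schmidt norm is sqrt(sum of squares of all entries).
Sum of squares = (-6)^2 + 4^2 + 3^2 + 4^2
= 36 + 16 + 9 + 16 = 77
||T||_HS = sqrt(77) = 8.7750

8.7750


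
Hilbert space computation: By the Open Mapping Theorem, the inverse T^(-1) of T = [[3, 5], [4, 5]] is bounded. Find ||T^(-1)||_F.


det(T) = 3*5 - 5*4 = -5
T^(-1) = (1/-5) * [[5, -5], [-4, 3]] = [[-1.0000, 1.0000], [0.8000, -0.6000]]
||T^(-1)||_F^2 = (-1.0000)^2 + 1.0000^2 + 0.8000^2 + (-0.6000)^2 = 3.0000
||T^(-1)||_F = sqrt(3.0000) = 1.7321

1.7321


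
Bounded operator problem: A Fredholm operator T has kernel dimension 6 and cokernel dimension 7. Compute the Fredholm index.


The Fredholm index is defined as ind(T) = dim(ker T) - dim(coker T)
= 6 - 7
= -1

-1


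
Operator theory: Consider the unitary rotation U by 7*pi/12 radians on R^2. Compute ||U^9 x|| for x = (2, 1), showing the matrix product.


U is a rotation by theta = 7*pi/12
U^9 = rotation by 9*theta = 63*pi/12 = 15*pi/12 (mod 2*pi)
cos(15*pi/12) = -0.7071, sin(15*pi/12) = -0.7071
U^9 x = (-0.7071 * 2 - -0.7071 * 1, -0.7071 * 2 + -0.7071 * 1)
= (-0.7071, -2.1213)
||U^9 x|| = sqrt((-0.7071)^2 + (-2.1213)^2) = sqrt(5.0000) = 2.2361

2.2361


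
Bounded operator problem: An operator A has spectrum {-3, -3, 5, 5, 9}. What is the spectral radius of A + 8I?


Spectrum of A + 8I = {5, 5, 13, 13, 17}
Spectral radius = max |lambda| over the shifted spectrum
= max(5, 5, 13, 13, 17) = 17

17


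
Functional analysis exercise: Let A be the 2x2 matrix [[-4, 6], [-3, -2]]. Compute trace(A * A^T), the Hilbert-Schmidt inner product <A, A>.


trace(A * A^T) = sum of squares of all entries
= (-4)^2 + 6^2 + (-3)^2 + (-2)^2
= 16 + 36 + 9 + 4
= 65

65


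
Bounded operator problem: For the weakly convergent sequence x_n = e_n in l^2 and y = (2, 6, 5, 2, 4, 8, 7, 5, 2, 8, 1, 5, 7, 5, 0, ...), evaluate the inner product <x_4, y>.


x_4 = e_4 is the standard basis vector with 1 in position 4.
<x_4, y> = y_4 = 2
As n -> infinity, <x_n, y> -> 0, confirming weak convergence of (x_n) to 0.

2


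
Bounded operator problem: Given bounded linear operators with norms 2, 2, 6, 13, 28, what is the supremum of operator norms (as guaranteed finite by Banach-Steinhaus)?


By the Uniform Boundedness Principle, the supremum of norms is finite.
sup_k ||T_k|| = max(2, 2, 6, 13, 28) = 28

28


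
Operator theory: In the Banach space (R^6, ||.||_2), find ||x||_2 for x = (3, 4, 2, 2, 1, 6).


The l^2 norm = (sum |x_i|^2)^(1/2)
Sum of 2th powers = 9 + 16 + 4 + 4 + 1 + 36 = 70
||x||_2 = (70)^(1/2) = 8.3666

8.3666


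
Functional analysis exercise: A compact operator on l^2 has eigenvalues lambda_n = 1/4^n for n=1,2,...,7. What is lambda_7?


The eigenvalue formula gives lambda_7 = 1/4^7
= 1/16384
= 6.1035e-05

6.1035e-05


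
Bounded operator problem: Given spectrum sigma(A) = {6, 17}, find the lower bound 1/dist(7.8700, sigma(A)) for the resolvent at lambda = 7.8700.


dist(7.8700, {6, 17}) = min(|7.8700 - 6|, |7.8700 - 17|)
= min(1.8700, 9.1300) = 1.8700
Resolvent bound = 1/1.8700 = 0.5348

0.5348


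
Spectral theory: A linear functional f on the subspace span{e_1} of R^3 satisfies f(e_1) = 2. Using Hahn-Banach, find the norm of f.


The norm of f is given by ||f|| = sup_{||x||=1} |f(x)|.
On span{e_1}, ||e_1|| = 1, so ||f|| = |f(e_1)| / ||e_1||
= |2| / 1 = 2.0000

2.0000


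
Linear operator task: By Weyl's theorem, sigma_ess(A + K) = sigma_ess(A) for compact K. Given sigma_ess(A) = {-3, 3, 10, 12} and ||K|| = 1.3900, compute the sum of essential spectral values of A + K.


By Weyl's theorem, the essential spectrum is invariant under compact perturbations.
sigma_ess(A + K) = sigma_ess(A) = {-3, 3, 10, 12}
Sum = -3 + 3 + 10 + 12 = 22

22


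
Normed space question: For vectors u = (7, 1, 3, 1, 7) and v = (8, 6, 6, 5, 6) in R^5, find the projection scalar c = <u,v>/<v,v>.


Computing <u,v> = 7*8 + 1*6 + 3*6 + 1*5 + 7*6 = 127
Computing <v,v> = 8^2 + 6^2 + 6^2 + 5^2 + 6^2 = 197
Projection coefficient = 127/197 = 0.6447

0.6447


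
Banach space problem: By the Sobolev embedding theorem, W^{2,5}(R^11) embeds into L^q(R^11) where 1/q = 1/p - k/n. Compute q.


Using the Sobolev embedding formula: 1/q = 1/p - k/n
1/q = 1/5 - 2/11 = 1/55
q = 1/(1/55) = 55

55.0000


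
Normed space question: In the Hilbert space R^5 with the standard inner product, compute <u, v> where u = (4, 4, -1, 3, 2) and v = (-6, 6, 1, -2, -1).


Computing the standard inner product <u, v> = sum u_i * v_i
= 4*-6 + 4*6 + -1*1 + 3*-2 + 2*-1
= -24 + 24 + -1 + -6 + -2
= -9

-9


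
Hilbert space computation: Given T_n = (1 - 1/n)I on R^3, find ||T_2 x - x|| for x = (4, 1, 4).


T_2 x - x = (1 - 1/2)x - x = -x/2
||x|| = sqrt(33) = 5.7446
||T_2 x - x|| = ||x||/2 = 5.7446/2 = 2.8723

2.8723


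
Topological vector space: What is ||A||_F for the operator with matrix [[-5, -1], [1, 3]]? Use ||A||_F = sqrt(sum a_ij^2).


||A||_F^2 = sum a_ij^2
= (-5)^2 + (-1)^2 + 1^2 + 3^2
= 25 + 1 + 1 + 9 = 36
||A||_F = sqrt(36) = 6.0000

6.0000


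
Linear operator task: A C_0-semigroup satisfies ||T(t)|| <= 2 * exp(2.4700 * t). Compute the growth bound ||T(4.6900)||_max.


||T(4.6900)|| <= 2 * exp(2.4700 * 4.6900)
= 2 * exp(11.5843)
= 2 * 107398.3395
= 214796.6790

214796.6790


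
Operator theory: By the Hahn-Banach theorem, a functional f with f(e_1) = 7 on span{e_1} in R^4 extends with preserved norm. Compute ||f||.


The norm of f is given by ||f|| = sup_{||x||=1} |f(x)|.
On span{e_1}, ||e_1|| = 1, so ||f|| = |f(e_1)| / ||e_1||
= |7| / 1 = 7.0000

7.0000


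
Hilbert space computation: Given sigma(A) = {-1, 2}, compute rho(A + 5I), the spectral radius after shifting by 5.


Spectrum of A + 5I = {4, 7}
Spectral radius = max |lambda| over the shifted spectrum
= max(4, 7) = 7

7


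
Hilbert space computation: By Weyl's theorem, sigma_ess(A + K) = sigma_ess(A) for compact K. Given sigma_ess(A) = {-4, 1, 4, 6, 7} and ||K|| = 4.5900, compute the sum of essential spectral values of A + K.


By Weyl's theorem, the essential spectrum is invariant under compact perturbations.
sigma_ess(A + K) = sigma_ess(A) = {-4, 1, 4, 6, 7}
Sum = -4 + 1 + 4 + 6 + 7 = 14

14


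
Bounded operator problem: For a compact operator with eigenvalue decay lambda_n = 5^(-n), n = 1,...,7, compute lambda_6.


The eigenvalue formula gives lambda_6 = 1/5^6
= 1/15625
= 6.4000e-05

6.4000e-05


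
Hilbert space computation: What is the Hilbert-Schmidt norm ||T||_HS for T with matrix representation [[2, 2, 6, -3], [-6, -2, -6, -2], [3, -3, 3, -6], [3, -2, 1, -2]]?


The Hilbert-Schmidt norm is sqrt(sum of squares of all entries).
Sum of squares = 2^2 + 2^2 + 6^2 + (-3)^2 + (-6)^2 + (-2)^2 + (-6)^2 + (-2)^2 + 3^2 + (-3)^2 + 3^2 + (-6)^2 + 3^2 + (-2)^2 + 1^2 + (-2)^2
= 4 + 4 + 36 + 9 + 36 + 4 + 36 + 4 + 9 + 9 + 9 + 36 + 9 + 4 + 1 + 4 = 214
||T||_HS = sqrt(214) = 14.6287

14.6287


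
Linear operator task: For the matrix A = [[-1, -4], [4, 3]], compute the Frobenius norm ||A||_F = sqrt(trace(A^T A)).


||A||_F^2 = sum a_ij^2
= (-1)^2 + (-4)^2 + 4^2 + 3^2
= 1 + 16 + 16 + 9 = 42
||A||_F = sqrt(42) = 6.4807

6.4807


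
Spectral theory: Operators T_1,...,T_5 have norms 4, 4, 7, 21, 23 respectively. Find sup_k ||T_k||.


By the Uniform Boundedness Principle, the supremum of norms is finite.
sup_k ||T_k|| = max(4, 4, 7, 21, 23) = 23

23


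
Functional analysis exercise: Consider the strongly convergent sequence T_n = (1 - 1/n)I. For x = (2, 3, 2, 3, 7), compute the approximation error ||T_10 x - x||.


T_10 x - x = (1 - 1/10)x - x = -x/10
||x|| = sqrt(75) = 8.6603
||T_10 x - x|| = ||x||/10 = 8.6603/10 = 0.8660

0.8660


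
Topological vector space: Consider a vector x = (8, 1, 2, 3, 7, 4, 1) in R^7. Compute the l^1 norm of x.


The l^1 norm equals the sum of absolute values of all components.
||x||_1 = 8 + 1 + 2 + 3 + 7 + 4 + 1
= 26

26.0000


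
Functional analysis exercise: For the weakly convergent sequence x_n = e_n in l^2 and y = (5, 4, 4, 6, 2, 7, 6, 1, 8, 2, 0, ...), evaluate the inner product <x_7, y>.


x_7 = e_7 is the standard basis vector with 1 in position 7.
<x_7, y> = y_7 = 6
As n -> infinity, <x_n, y> -> 0, confirming weak convergence of (x_n) to 0.

6


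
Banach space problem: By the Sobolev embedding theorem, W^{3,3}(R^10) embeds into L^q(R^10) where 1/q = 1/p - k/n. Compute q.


Using the Sobolev embedding formula: 1/q = 1/p - k/n
1/q = 1/3 - 3/10 = 1/30
q = 1/(1/30) = 30

30.0000


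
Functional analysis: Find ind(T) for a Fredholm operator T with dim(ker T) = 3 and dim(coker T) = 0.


The Fredholm index is defined as ind(T) = dim(ker T) - dim(coker T)
= 3 - 0
= 3

3


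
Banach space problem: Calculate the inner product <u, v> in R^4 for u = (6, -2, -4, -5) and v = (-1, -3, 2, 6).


Computing the standard inner product <u, v> = sum u_i * v_i
= 6*-1 + -2*-3 + -4*2 + -5*6
= -6 + 6 + -8 + -30
= -38

-38


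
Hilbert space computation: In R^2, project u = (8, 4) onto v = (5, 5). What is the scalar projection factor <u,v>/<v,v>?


Computing <u,v> = 8*5 + 4*5 = 60
Computing <v,v> = 5^2 + 5^2 = 50
Projection coefficient = 60/50 = 1.2000

1.2000


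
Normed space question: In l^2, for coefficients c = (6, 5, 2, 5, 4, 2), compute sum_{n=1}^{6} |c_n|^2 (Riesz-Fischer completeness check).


sum |c_n|^2 = 6^2 + 5^2 + 2^2 + 5^2 + 4^2 + 2^2
= 36 + 25 + 4 + 25 + 16 + 4
= 110

110


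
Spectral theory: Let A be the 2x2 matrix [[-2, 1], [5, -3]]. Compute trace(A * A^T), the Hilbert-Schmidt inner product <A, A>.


trace(A * A^T) = sum of squares of all entries
= (-2)^2 + 1^2 + 5^2 + (-3)^2
= 4 + 1 + 25 + 9
= 39

39


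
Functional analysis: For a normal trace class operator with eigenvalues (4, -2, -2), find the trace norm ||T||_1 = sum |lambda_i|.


For a normal operator, singular values equal |eigenvalues|.
Trace norm = sum |lambda_i| = 4 + 2 + 2
= 8

8


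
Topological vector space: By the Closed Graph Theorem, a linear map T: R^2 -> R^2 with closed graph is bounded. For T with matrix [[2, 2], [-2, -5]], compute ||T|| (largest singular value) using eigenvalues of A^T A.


A^T A = [[8, 14], [14, 29]]
trace(A^T A) = 37, det(A^T A) = 36
discriminant = 37^2 - 4*36 = 1225
Largest eigenvalue of A^T A = (trace + sqrt(disc))/2 = 36.0000
||T|| = sqrt(36.0000) = 6.0000

6.0000


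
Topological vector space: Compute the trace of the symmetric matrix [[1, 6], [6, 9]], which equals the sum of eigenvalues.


For a self-adjoint (symmetric) matrix, the eigenvalues are real.
The sum of eigenvalues equals the trace of the matrix.
trace = 1 + 9 = 10

10


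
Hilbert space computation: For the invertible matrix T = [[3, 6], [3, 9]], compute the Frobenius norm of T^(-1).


det(T) = 3*9 - 6*3 = 9
T^(-1) = (1/9) * [[9, -6], [-3, 3]] = [[1.0000, -0.6667], [-0.3333, 0.3333]]
||T^(-1)||_F^2 = 1.0000^2 + (-0.6667)^2 + (-0.3333)^2 + 0.3333^2 = 1.6667
||T^(-1)||_F = sqrt(1.6667) = 1.2910

1.2910


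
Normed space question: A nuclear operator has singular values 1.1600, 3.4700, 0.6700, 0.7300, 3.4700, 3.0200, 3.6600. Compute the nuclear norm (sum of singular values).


The nuclear norm is the sum of all singular values.
||T||_1 = 1.1600 + 3.4700 + 0.6700 + 0.7300 + 3.4700 + 3.0200 + 3.6600
= 16.1800

16.1800


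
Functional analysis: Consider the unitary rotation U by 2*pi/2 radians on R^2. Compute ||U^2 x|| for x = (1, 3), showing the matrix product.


U is a rotation by theta = 2*pi/2
U^2 = rotation by 2*theta = 4*pi/2 = 0*pi/2 (mod 2*pi)
cos(0*pi/2) = 1.0000, sin(0*pi/2) = 0.0000
U^2 x = (1.0000 * 1 - 0.0000 * 3, 0.0000 * 1 + 1.0000 * 3)
= (1.0000, 3.0000)
||U^2 x|| = sqrt(1.0000^2 + 3.0000^2) = sqrt(10.0000) = 3.1623

3.1623


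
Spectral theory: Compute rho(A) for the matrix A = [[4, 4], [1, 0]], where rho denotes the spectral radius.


For a 2x2 matrix, eigenvalues satisfy lambda^2 - (trace)*lambda + det = 0
trace = 4 + 0 = 4
det = 4*0 - 4*1 = -4
discriminant = 4^2 - 4*(-4) = 32
spectral radius = max |eigenvalue| = 4.8284

4.8284


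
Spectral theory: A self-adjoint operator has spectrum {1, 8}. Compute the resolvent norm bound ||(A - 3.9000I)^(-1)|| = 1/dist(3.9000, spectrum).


dist(3.9000, {1, 8}) = min(|3.9000 - 1|, |3.9000 - 8|)
= min(2.9000, 4.1000) = 2.9000
Resolvent bound = 1/2.9000 = 0.3448

0.3448


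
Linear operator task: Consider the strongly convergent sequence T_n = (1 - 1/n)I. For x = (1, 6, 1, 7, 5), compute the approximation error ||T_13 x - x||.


T_13 x - x = (1 - 1/13)x - x = -x/13
||x|| = sqrt(112) = 10.5830
||T_13 x - x|| = ||x||/13 = 10.5830/13 = 0.8141

0.8141


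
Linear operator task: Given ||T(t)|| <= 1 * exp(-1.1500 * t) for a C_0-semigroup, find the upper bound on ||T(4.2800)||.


||T(4.2800)|| <= 1 * exp(-1.1500 * 4.2800)
= 1 * exp(-4.9220)
= 1 * 0.0073
= 0.0073

0.0073


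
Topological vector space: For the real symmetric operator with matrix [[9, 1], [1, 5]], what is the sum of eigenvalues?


For a self-adjoint (symmetric) matrix, the eigenvalues are real.
The sum of eigenvalues equals the trace of the matrix.
trace = 9 + 5 = 14

14


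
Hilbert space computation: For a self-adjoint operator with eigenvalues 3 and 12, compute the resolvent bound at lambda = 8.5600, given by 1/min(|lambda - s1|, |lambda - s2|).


dist(8.5600, {3, 12}) = min(|8.5600 - 3|, |8.5600 - 12|)
= min(5.5600, 3.4400) = 3.4400
Resolvent bound = 1/3.4400 = 0.2907

0.2907


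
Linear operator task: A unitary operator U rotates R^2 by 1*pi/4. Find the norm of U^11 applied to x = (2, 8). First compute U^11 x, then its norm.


U is a rotation by theta = 1*pi/4
U^11 = rotation by 11*theta = 11*pi/4 = 3*pi/4 (mod 2*pi)
cos(3*pi/4) = -0.7071, sin(3*pi/4) = 0.7071
U^11 x = (-0.7071 * 2 - 0.7071 * 8, 0.7071 * 2 + -0.7071 * 8)
= (-7.0711, -4.2426)
||U^11 x|| = sqrt((-7.0711)^2 + (-4.2426)^2) = sqrt(68.0000) = 8.2462

8.2462


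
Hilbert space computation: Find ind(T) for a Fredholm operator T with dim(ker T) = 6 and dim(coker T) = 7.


The Fredholm index is defined as ind(T) = dim(ker T) - dim(coker T)
= 6 - 7
= -1

-1


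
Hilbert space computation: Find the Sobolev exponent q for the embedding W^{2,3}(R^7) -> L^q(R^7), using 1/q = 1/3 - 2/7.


Using the Sobolev embedding formula: 1/q = 1/p - k/n
1/q = 1/3 - 2/7 = 1/21
q = 1/(1/21) = 21

21.0000


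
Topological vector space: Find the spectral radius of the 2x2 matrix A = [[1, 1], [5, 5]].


For a 2x2 matrix, eigenvalues satisfy lambda^2 - (trace)*lambda + det = 0
trace = 1 + 5 = 6
det = 1*5 - 1*5 = 0
discriminant = 6^2 - 4*(0) = 36
spectral radius = max |eigenvalue| = 6.0000

6.0000


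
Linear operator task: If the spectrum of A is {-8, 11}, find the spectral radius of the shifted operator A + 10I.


Spectrum of A + 10I = {2, 21}
Spectral radius = max |lambda| over the shifted spectrum
= max(2, 21) = 21

21


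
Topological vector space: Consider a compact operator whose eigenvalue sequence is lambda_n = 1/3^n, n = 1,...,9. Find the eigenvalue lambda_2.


The eigenvalue formula gives lambda_2 = 1/3^2
= 1/9
= 0.1111

0.1111


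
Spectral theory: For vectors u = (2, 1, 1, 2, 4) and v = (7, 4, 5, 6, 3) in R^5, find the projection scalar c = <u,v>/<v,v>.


Computing <u,v> = 2*7 + 1*4 + 1*5 + 2*6 + 4*3 = 47
Computing <v,v> = 7^2 + 4^2 + 5^2 + 6^2 + 3^2 = 135
Projection coefficient = 47/135 = 0.3481

0.3481


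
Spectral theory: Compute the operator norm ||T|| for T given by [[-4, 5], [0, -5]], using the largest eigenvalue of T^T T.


A^T A = [[16, -20], [-20, 50]]
trace(A^T A) = 66, det(A^T A) = 400
discriminant = 66^2 - 4*400 = 2756
Largest eigenvalue of A^T A = (trace + sqrt(disc))/2 = 59.2488
||T|| = sqrt(59.2488) = 7.6973

7.6973


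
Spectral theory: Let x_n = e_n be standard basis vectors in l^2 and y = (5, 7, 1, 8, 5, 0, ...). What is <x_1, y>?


x_1 = e_1 is the standard basis vector with 1 in position 1.
<x_1, y> = y_1 = 5
As n -> infinity, <x_n, y> -> 0, confirming weak convergence of (x_n) to 0.

5


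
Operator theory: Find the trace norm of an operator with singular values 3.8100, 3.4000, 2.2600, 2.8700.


The nuclear norm is the sum of all singular values.
||T||_1 = 3.8100 + 3.4000 + 2.2600 + 2.8700
= 12.3400

12.3400


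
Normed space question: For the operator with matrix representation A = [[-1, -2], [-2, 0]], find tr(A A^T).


trace(A * A^T) = sum of squares of all entries
= (-1)^2 + (-2)^2 + (-2)^2 + 0^2
= 1 + 4 + 4 + 0
= 9

9


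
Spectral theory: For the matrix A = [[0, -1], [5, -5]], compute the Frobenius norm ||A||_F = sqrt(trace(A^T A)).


||A||_F^2 = sum a_ij^2
= 0^2 + (-1)^2 + 5^2 + (-5)^2
= 0 + 1 + 25 + 25 = 51
||A||_F = sqrt(51) = 7.1414

7.1414


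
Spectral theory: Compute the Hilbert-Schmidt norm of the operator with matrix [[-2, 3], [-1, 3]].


The Hilbert-Schmidt norm is sqrt(sum of squares of all entries).
Sum of squares = (-2)^2 + 3^2 + (-1)^2 + 3^2
= 4 + 9 + 1 + 9 = 23
||T||_HS = sqrt(23) = 4.7958

4.7958


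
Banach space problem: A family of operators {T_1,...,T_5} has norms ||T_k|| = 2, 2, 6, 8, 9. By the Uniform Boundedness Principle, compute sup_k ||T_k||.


By the Uniform Boundedness Principle, the supremum of norms is finite.
sup_k ||T_k|| = max(2, 2, 6, 8, 9) = 9

9


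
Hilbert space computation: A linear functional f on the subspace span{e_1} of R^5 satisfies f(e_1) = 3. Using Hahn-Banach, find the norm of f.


The norm of f is given by ||f|| = sup_{||x||=1} |f(x)|.
On span{e_1}, ||e_1|| = 1, so ||f|| = |f(e_1)| / ||e_1||
= |3| / 1 = 3.0000

3.0000


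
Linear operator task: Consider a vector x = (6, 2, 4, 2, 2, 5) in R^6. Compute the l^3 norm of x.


The l^3 norm = (sum |x_i|^3)^(1/3)
Sum of 3th powers = 216 + 8 + 64 + 8 + 8 + 125 = 429
||x||_3 = (429)^(1/3) = 7.5420

7.5420


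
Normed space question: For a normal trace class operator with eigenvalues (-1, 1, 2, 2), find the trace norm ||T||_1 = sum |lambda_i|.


For a normal operator, singular values equal |eigenvalues|.
Trace norm = sum |lambda_i| = 1 + 1 + 2 + 2
= 6

6


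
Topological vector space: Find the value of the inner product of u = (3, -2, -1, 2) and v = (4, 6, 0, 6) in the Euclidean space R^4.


Computing the standard inner product <u, v> = sum u_i * v_i
= 3*4 + -2*6 + -1*0 + 2*6
= 12 + -12 + 0 + 12
= 12

12


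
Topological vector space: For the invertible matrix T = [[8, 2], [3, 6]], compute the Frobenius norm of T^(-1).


det(T) = 8*6 - 2*3 = 42
T^(-1) = (1/42) * [[6, -2], [-3, 8]] = [[0.1429, -0.0476], [-0.0714, 0.1905]]
||T^(-1)||_F^2 = 0.1429^2 + (-0.0476)^2 + (-0.0714)^2 + 0.1905^2 = 0.0641
||T^(-1)||_F = sqrt(0.0641) = 0.2531

0.2531


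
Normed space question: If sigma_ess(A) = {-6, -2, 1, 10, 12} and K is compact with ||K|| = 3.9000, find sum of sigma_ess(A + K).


By Weyl's theorem, the essential spectrum is invariant under compact perturbations.
sigma_ess(A + K) = sigma_ess(A) = {-6, -2, 1, 10, 12}
Sum = -6 + -2 + 1 + 10 + 12 = 15

15


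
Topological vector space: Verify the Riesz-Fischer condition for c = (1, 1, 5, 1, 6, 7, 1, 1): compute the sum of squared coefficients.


sum |c_n|^2 = 1^2 + 1^2 + 5^2 + 1^2 + 6^2 + 7^2 + 1^2 + 1^2
= 1 + 1 + 25 + 1 + 36 + 49 + 1 + 1
= 115

115


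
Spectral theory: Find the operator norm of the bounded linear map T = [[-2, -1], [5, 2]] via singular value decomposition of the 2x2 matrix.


A^T A = [[29, 12], [12, 5]]
trace(A^T A) = 34, det(A^T A) = 1
discriminant = 34^2 - 4*1 = 1152
Largest eigenvalue of A^T A = (trace + sqrt(disc))/2 = 33.9706
||T|| = sqrt(33.9706) = 5.8284

5.8284


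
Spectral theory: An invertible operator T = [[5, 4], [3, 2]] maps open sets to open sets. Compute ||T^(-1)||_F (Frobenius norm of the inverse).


det(T) = 5*2 - 4*3 = -2
T^(-1) = (1/-2) * [[2, -4], [-3, 5]] = [[-1.0000, 2.0000], [1.5000, -2.5000]]
||T^(-1)||_F^2 = (-1.0000)^2 + 2.0000^2 + 1.5000^2 + (-2.5000)^2 = 13.5000
||T^(-1)||_F = sqrt(13.5000) = 3.6742

3.6742


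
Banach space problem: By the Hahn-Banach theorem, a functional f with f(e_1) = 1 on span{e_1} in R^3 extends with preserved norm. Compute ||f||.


The norm of f is given by ||f|| = sup_{||x||=1} |f(x)|.
On span{e_1}, ||e_1|| = 1, so ||f|| = |f(e_1)| / ||e_1||
= |1| / 1 = 1.0000

1.0000


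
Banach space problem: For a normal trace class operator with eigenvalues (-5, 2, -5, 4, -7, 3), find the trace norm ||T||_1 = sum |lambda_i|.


For a normal operator, singular values equal |eigenvalues|.
Trace norm = sum |lambda_i| = 5 + 2 + 5 + 4 + 7 + 3
= 26

26


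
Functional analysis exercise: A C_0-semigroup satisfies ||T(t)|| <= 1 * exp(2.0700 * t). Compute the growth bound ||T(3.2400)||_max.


||T(3.2400)|| <= 1 * exp(2.0700 * 3.2400)
= 1 * exp(6.7068)
= 1 * 817.9490
= 817.9490

817.9490


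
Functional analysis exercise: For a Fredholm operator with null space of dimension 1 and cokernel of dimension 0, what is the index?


The Fredholm index is defined as ind(T) = dim(ker T) - dim(coker T)
= 1 - 0
= 1

1


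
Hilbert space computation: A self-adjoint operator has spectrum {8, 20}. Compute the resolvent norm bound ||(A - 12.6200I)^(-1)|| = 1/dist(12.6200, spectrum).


dist(12.6200, {8, 20}) = min(|12.6200 - 8|, |12.6200 - 20|)
= min(4.6200, 7.3800) = 4.6200
Resolvent bound = 1/4.6200 = 0.2165

0.2165


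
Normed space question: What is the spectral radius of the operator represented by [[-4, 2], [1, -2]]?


For a 2x2 matrix, eigenvalues satisfy lambda^2 - (trace)*lambda + det = 0
trace = -4 + -2 = -6
det = -4*-2 - 2*1 = 6
discriminant = (-6)^2 - 4*(6) = 12
spectral radius = max |eigenvalue| = 4.7321

4.7321


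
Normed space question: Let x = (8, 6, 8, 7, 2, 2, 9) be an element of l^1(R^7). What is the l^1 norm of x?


The l^1 norm equals the sum of absolute values of all components.
||x||_1 = 8 + 6 + 8 + 7 + 2 + 2 + 9
= 42

42.0000


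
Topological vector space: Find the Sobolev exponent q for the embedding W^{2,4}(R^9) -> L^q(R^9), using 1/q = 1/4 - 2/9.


Using the Sobolev embedding formula: 1/q = 1/p - k/n
1/q = 1/4 - 2/9 = 1/36
q = 1/(1/36) = 36

36.0000


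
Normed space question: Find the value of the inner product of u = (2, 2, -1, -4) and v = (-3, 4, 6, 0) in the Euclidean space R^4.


Computing the standard inner product <u, v> = sum u_i * v_i
= 2*-3 + 2*4 + -1*6 + -4*0
= -6 + 8 + -6 + 0
= -4

-4


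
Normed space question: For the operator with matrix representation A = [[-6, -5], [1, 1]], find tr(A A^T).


trace(A * A^T) = sum of squares of all entries
= (-6)^2 + (-5)^2 + 1^2 + 1^2
= 36 + 25 + 1 + 1
= 63

63


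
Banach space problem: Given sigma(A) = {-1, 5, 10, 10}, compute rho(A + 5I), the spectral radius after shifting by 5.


Spectrum of A + 5I = {4, 10, 15, 15}
Spectral radius = max |lambda| over the shifted spectrum
= max(4, 10, 15, 15) = 15

15


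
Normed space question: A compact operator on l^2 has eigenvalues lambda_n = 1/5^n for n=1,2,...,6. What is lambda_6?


The eigenvalue formula gives lambda_6 = 1/5^6
= 1/15625
= 6.4000e-05

6.4000e-05


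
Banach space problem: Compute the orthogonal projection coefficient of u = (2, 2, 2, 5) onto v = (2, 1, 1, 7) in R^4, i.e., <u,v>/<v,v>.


Computing <u,v> = 2*2 + 2*1 + 2*1 + 5*7 = 43
Computing <v,v> = 2^2 + 1^2 + 1^2 + 7^2 = 55
Projection coefficient = 43/55 = 0.7818

0.7818


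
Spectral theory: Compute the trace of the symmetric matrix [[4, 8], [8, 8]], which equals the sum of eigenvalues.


For a self-adjoint (symmetric) matrix, the eigenvalues are real.
The sum of eigenvalues equals the trace of the matrix.
trace = 4 + 8 = 12

12


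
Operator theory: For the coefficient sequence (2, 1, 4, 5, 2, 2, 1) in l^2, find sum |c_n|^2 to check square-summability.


sum |c_n|^2 = 2^2 + 1^2 + 4^2 + 5^2 + 2^2 + 2^2 + 1^2
= 4 + 1 + 16 + 25 + 4 + 4 + 1
= 55

55
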